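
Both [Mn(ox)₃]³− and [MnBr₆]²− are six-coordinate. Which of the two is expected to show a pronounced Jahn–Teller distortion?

[Mn(ox)₃]³−: Each oxalate is −2; balancing the −3 overall charge requires Mn(III). Manganese is a group-7 element; Mn(III) is therefore d⁴. Oxalate is a weak-field ligand for a first-row metal, so the complex is high-spin. The t₂g³e_g¹ (high-spin) configuration has an unevenly filled e_g set; the Jahn–Teller theorem predicts a tetragonal distortion (typically axial elongation) to lift the degeneracy.
[MnBr₆]²−: Ligand charges: each bromide is −1. With an overall charge of −2 the manganese centre must be in the +4 oxidation state. Manganese is a group-7 element; Mn(IV) is therefore d³. The d³ configuration leaves the e_g set evenly filled (or empty) — no strong Jahn–Teller driving force.

[Mn(ox)₃]³−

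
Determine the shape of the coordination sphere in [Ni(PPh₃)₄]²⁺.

square planar

Triphenylphosphine is neutral; balancing the +2 overall charge requires Ni(II).
Nickel is a group-10 element; Ni(II) is therefore d⁸.
With 4 monodentate ligands the coordination number is 4.
Triphenylphosphine is a strong-field ligand (high in the spectrochemical series).
A 3d d⁸ ion with strong-field ligands gains enough CFSE to favour square planar over tetrahedral.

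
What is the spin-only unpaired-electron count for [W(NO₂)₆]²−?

2

Ligand charges: each nitro (N-bound nitrite) is −1. With an overall charge of −2 the tungsten centre must be in the +4 oxidation state.
W sits in group 6, so the d-electron count is 6 − 4 = 2.
In an octahedral field the d² configuration is t₂g²e_g⁰ (only one arrangement possible), giving 2 unpaired electrons.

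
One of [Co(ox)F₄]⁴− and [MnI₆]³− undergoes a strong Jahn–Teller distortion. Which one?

[Co(ox)F₄]⁴−: Ligand charges: each oxalate is −2; each fluoride is −1. With an overall charge of −4 the cobalt centre must be in the +2 oxidation state. Cobalt is a group-9 element; Co(II) is therefore d⁷. Fluoride and oxalate are weak-field ligands for a first-row metal, so the complex is high-spin. The d⁷ configuration leaves the e_g set evenly filled (or empty) — no strong Jahn–Teller driving force.
[MnI₆]³−: Ligand charges: each iodide is −1. With an overall charge of −3 the manganese centre must be in the +3 oxidation state. Group 7 minus oxidation state 3 gives a d⁴ configuration. Iodide is a weak-field ligand for a first-row metal, so the complex is high-spin. The t₂g³e_g¹ (high-spin) configuration has an unevenly filled e_g set; the Jahn–Teller theorem predicts a tetragonal distortion (typically axial elongation) to lift the degeneracy.

[MnI₆]³−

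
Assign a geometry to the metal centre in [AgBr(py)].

linear

Ligand charges: each bromide is −1; pyridine is neutral. With an overall charge of 0 the silver centre must be in the +1 oxidation state.
Silver is a group-11 element; Ag(I) is therefore d¹⁰.
Coordination number: 2.
A d¹⁰ ion with only two ligands adopts a linear arrangement (sp hybridisation; no CFSE preference).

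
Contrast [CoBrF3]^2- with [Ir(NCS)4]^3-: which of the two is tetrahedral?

For [CoBrF3]^2-: Ligand charges: each bromide is −1; each fluoride is −1. With an overall charge of −2 the cobalt centre must be in the +2 oxidation state. Co sits in group 9, so the d-electron count is 9 − 2 = 7. For a high-spin 3d d⁷ ion with weak-field ligands the small Δₜ gives little square-planar CFSE advantage, so four ligands adopt the sterically favoured tetrahedral geometry. → tetrahedral.
For [Ir(NCS)4]^3-: Ligand charges: each isothiocyanate is −1. With an overall charge of −3 the iridium centre must be in the +1 oxidation state. Iridium is a group-9 element; Ir(I) is therefore d⁸. A 5d d⁸ ion has a large crystal-field splitting; square planar leaves the high-energy d_{x²−y²} orbital empty and maximises CFSE. → square planar.

[CoBrF3]^2-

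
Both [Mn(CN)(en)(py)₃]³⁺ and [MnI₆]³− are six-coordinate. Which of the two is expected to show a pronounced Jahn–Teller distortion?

[Mn(CN)(en)(py)₃]³⁺: Each cyanide is −1; ethylenediamine is neutral; pyridine is neutral; balancing the +3 overall charge requires Mn(IV). Group 7 minus oxidation state 4 gives a d³ configuration. The d³ configuration leaves the e_g set evenly filled (or empty) — no strong Jahn–Teller driving force.
[MnI₆]³−: Ligand charges: each iodide is −1. With an overall charge of −3 the manganese centre must be in the +3 oxidation state. Group 7 minus oxidation state 3 gives a d⁴ configuration. Iodide is a weak-field ligand for a first-row metal, so the complex is high-spin. The t₂g³e_g¹ (high-spin) configuration has an unevenly filled e_g set; the Jahn–Teller theorem predicts a tetragonal distortion (typically axial elongation) to lift the degeneracy.

[MnI₆]³−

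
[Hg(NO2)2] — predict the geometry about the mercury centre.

Summing ligand charges against the 0 overall charge gives an oxidation state of +2 for mercury.
Hg sits in group 12, so the d-electron count is 12 − 2 = 10.
With 2 monodentate ligands the coordination number is 2.
A d¹⁰ ion with only two ligands adopts a linear arrangement (sp hybridisation; no CFSE preference).

linear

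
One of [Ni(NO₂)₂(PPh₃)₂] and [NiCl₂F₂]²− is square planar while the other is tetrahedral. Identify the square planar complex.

For [Ni(NO₂)₂(PPh₃)₂]: Each nitro (N-bound nitrite) is −1; triphenylphosphine is neutral; balancing the 0 overall charge requires Ni(II). Nickel is a group-10 element; Ni(II) is therefore d⁸. Nitro (N-bound nitrite) and triphenylphosphine are strong-field ligands (high in the spectrochemical series). A 3d d⁸ ion with strong-field ligands gains enough CFSE to favour square planar over tetrahedral. → square planar.
For [NiCl₂F₂]²−: Summing ligand charges against the −2 overall charge gives an oxidation state of +2 for nickel. Nickel is a group-10 element; Ni(II) is therefore d⁸. Chloride and fluoride are weak-field ligands. With weak-field ligands the CFSE gain from square planar is small, so a 3d d⁸ ion takes the sterically preferred tetrahedral geometry. → tetrahedral.

[Ni(NO₂)₂(PPh₃)₂]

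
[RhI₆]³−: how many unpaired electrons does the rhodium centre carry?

0

Each iodide is −1; balancing the −3 overall charge requires Rh(III).
Group 9 minus oxidation state 3 gives a d⁶ configuration.
The spin state decides the count: a 4d ion has a large Δₒ and is invariably low-spin.
An octahedral low-spin d⁶ ion is t₂g⁶e_g⁰, giving 0 unpaired electrons.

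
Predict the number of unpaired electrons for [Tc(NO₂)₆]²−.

Summing ligand charges against the −2 overall charge gives an oxidation state of +4 for technetium.
Group 7 minus oxidation state 4 gives a d³ configuration.
In an octahedral field the d³ configuration is t₂g³e_g⁰ (only one arrangement possible), giving 3 unpaired electrons.

3 unpaired electrons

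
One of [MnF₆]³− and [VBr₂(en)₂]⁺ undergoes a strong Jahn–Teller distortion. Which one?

[MnF₆]³−

[MnF₆]³−: Ligand charges: each fluoride is −1. With an overall charge of −3 the manganese centre must be in the +3 oxidation state. Manganese is a group-7 element; Mn(III) is therefore d⁴. Fluoride is a weak-field ligand for a first-row metal, so the complex is high-spin. The t₂g³e_g¹ (high-spin) configuration has an unevenly filled e_g set; the Jahn–Teller theorem predicts a tetragonal distortion (typically axial elongation) to lift the degeneracy.
[VBr₂(en)₂]⁺: Summing ligand charges against the +1 overall charge gives an oxidation state of +3 for vanadium. Vanadium is a group-5 element; V(III) is therefore d². The d² configuration leaves the e_g set evenly filled (or empty) — no strong Jahn–Teller driving force.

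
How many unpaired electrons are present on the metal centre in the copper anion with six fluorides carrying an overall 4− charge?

Each fluoride is −1; balancing the −4 overall charge requires Cu(II).
Copper is a group-11 element; Cu(II) is therefore d⁹.
In an octahedral field the d⁹ configuration is t₂g⁶e_g³ (only one arrangement possible), giving 1 unpaired electron.

1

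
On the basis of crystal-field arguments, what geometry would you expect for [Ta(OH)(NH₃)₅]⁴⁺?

octahedral

Each hydroxide is −1; ammonia is neutral; balancing the +4 overall charge requires Ta(V).
Tantalum is a group-5 element; Ta(V) is therefore d⁰.
With 6 monodentate ligands the coordination number is 6.
Six donors around a single metal centre give an octahedral coordination sphere.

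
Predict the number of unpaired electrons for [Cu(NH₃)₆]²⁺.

Ligand charges: ammonia is neutral. With an overall charge of +2 the copper centre must be in the +2 oxidation state.
Cu sits in group 11, so the d-electron count is 11 − 2 = 9.
In an octahedral field the d⁹ configuration is t₂g⁶e_g³ (only one arrangement possible), giving 1 unpaired electron.

1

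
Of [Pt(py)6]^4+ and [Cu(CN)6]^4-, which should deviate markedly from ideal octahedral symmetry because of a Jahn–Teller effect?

[Pt(py)6]^4+: Summing ligand charges against the +4 overall charge gives an oxidation state of +4 for platinum. Pt sits in group 10, so the d-electron count is 10 − 4 = 6. A 5d ion has a large Δₒ and is invariably low-spin. The d⁶ configuration leaves the e_g set evenly filled (or empty) — no strong Jahn–Teller driving force.
[Cu(CN)6]^4-: Ligand charges: each cyanide is −1. With an overall charge of −4 the copper centre must be in the +2 oxidation state. Copper is a group-11 element; Cu(II) is therefore d⁹. The t₂g⁶e_g³ configuration has an unevenly filled e_g set; the Jahn–Teller theorem predicts a tetragonal distortion (typically axial elongation) to lift the degeneracy.

[Cu(CN)6]^4-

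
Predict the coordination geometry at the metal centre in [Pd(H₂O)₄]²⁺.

square planar

Summing ligand charges against the +2 overall charge gives an oxidation state of +2 for palladium.
Pd sits in group 10, so the d-electron count is 10 − 2 = 8.
Coordination number: 4.
A 4d d⁸ ion has a large crystal-field splitting; square planar leaves the high-energy d_{x²−y²} orbital empty and maximises CFSE.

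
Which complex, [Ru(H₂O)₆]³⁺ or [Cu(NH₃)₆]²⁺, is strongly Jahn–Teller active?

[Ru(H₂O)₆]³⁺: Ligand charges: water is neutral. With an overall charge of +3 the ruthenium centre must be in the +3 oxidation state. Ruthenium is a group-8 element; Ru(III) is therefore d⁵. A 4d ion has a large Δₒ and is invariably low-spin. The d⁵ configuration leaves the e_g set evenly filled (or empty) — no strong Jahn–Teller driving force.
[Cu(NH₃)₆]²⁺: Summing ligand charges against the +2 overall charge gives an oxidation state of +2 for copper. Group 11 minus oxidation state 2 gives a d⁹ configuration. The t₂g⁶e_g³ configuration has an unevenly filled e_g set; the Jahn–Teller theorem predicts a tetragonal distortion (typically axial elongation) to lift the degeneracy.

[Cu(NH₃)₆]²⁺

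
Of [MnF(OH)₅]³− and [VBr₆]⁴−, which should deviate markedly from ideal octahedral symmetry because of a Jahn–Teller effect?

[MnF(OH)₅]³−: Summing ligand charges against the −3 overall charge gives an oxidation state of +3 for manganese. Mn sits in group 7, so the d-electron count is 7 − 3 = 4. Fluoride and hydroxide are weak-field ligands for a first-row metal, so the complex is high-spin. The t₂g³e_g¹ (high-spin) configuration has an unevenly filled e_g set; the Jahn–Teller theorem predicts a tetragonal distortion (typically axial elongation) to lift the degeneracy.
[VBr₆]⁴−: Summing ligand charges against the −4 overall charge gives an oxidation state of +2 for vanadium. V sits in group 5, so the d-electron count is 5 − 2 = 3. The d³ configuration leaves the e_g set evenly filled (or empty) — no strong Jahn–Teller driving force.

[MnF(OH)₅]³−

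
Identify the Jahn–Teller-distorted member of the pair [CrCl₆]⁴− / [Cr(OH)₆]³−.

[CrCl₆]⁴−: Ligand charges: each chloride is −1. With an overall charge of −4 the chromium centre must be in the +2 oxidation state. Group 6 minus oxidation state 2 gives a d⁴ configuration. Chloride is a weak-field ligand for a first-row metal, so the complex is high-spin. The t₂g³e_g¹ (high-spin) configuration has an unevenly filled e_g set; the Jahn–Teller theorem predicts a tetragonal distortion (typically axial elongation) to lift the degeneracy.
[Cr(OH)₆]³−: Ligand charges: each hydroxide is −1. With an overall charge of −3 the chromium centre must be in the +3 oxidation state. Group 6 minus oxidation state 3 gives a d³ configuration. The d³ configuration leaves the e_g set evenly filled (or empty) — no strong Jahn–Teller driving force.

[CrCl₆]⁴−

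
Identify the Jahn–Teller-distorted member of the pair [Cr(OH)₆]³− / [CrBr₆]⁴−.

[CrBr₆]⁴−

[Cr(OH)₆]³−: Each hydroxide is −1; balancing the −3 overall charge requires Cr(III). Chromium is a group-6 element; Cr(III) is therefore d³. The d³ configuration leaves the e_g set evenly filled (or empty) — no strong Jahn–Teller driving force.
[CrBr₆]⁴−: Each bromide is −1; balancing the −4 overall charge requires Cr(II). Group 6 minus oxidation state 2 gives a d⁴ configuration. Bromide is a weak-field ligand for a first-row metal, so the complex is high-spin. The t₂g³e_g¹ (high-spin) configuration has an unevenly filled e_g set; the Jahn–Teller theorem predicts a tetragonal distortion (typically axial elongation) to lift the degeneracy.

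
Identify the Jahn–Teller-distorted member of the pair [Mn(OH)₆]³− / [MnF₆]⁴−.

[Mn(OH)₆]³−: Ligand charges: each hydroxide is −1. With an overall charge of −3 the manganese centre must be in the +3 oxidation state. Manganese is a group-7 element; Mn(III) is therefore d⁴. Hydroxide is a weak-field ligand for a first-row metal, so the complex is high-spin. The t₂g³e_g¹ (high-spin) configuration has an unevenly filled e_g set; the Jahn–Teller theorem predicts a tetragonal distortion (typically axial elongation) to lift the degeneracy.
[MnF₆]⁴−: Each fluoride is −1; balancing the −4 overall charge requires Mn(II). Group 7 minus oxidation state 2 gives a d⁵ configuration. Fluoride is a weak-field ligand for a first-row metal, so the complex is high-spin. The d⁵ configuration leaves the e_g set evenly filled (or empty) — no strong Jahn–Teller driving force.

[Mn(OH)₆]³−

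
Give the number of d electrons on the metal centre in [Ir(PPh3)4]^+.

d⁸

Ligand charges: triphenylphosphine is neutral. With an overall charge of +1 the iridium centre must be in the +1 oxidation state.
Group 9 minus oxidation state 1 gives a d⁸ configuration.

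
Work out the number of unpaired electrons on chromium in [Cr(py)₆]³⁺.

3

Ligand charges: pyridine is neutral. With an overall charge of +3 the chromium centre must be in the +3 oxidation state.
Chromium is a group-6 element; Cr(III) is therefore d³.
In an octahedral field the d³ configuration is t₂g³e_g⁰ (only one arrangement possible), giving 3 unpaired electrons.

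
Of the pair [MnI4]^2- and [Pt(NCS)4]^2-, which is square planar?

[Pt(NCS)4]^2-

For [MnI4]^2-: Summing ligand charges against the −2 overall charge gives an oxidation state of +2 for manganese. Mn sits in group 7, so the d-electron count is 7 − 2 = 5. A high-spin d⁵ ion has zero CFSE in either geometry, so four ligands adopt the sterically favoured tetrahedral geometry. → tetrahedral.
For [Pt(NCS)4]^2-: Each isothiocyanate is −1; balancing the −2 overall charge requires Pt(II). Group 10 minus oxidation state 2 gives a d⁸ configuration. A 5d d⁸ ion has a large crystal-field splitting; square planar leaves the high-energy d_{x²−y²} orbital empty and maximises CFSE. → square planar.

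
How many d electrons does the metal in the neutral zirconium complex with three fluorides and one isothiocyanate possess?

d⁰

Summing ligand charges against the 0 overall charge gives an oxidation state of +4 for zirconium.
Zr sits in group 4, so the d-electron count is 4 − 4 = 0.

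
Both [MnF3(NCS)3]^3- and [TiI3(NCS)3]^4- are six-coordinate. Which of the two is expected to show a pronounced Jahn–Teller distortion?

[MnF3(NCS)3]^3-

[MnF3(NCS)3]^3-: Summing ligand charges against the −3 overall charge gives an oxidation state of +3 for manganese. Mn sits in group 7, so the d-electron count is 7 − 3 = 4. Fluoride and isothiocyanate are weak-field ligands for a first-row metal, so the complex is high-spin. The t₂g³e_g¹ (high-spin) configuration has an unevenly filled e_g set; the Jahn–Teller theorem predicts a tetragonal distortion (typically axial elongation) to lift the degeneracy.
[TiI3(NCS)3]^4-: Summing ligand charges against the −4 overall charge gives an oxidation state of +2 for titanium. Ti sits in group 4, so the d-electron count is 4 − 2 = 2. The d² configuration leaves the e_g set evenly filled (or empty) — no strong Jahn–Teller driving force.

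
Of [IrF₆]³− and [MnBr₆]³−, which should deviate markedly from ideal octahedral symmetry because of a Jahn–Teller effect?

[MnBr₆]³−

[IrF₆]³−: Each fluoride is −1; balancing the −3 overall charge requires Ir(III). Ir sits in group 9, so the d-electron count is 9 − 3 = 6. A 5d ion has a large Δₒ and is invariably low-spin. The d⁶ configuration leaves the e_g set evenly filled (or empty) — no strong Jahn–Teller driving force.
[MnBr₆]³−: Each bromide is −1; balancing the −3 overall charge requires Mn(III). Group 7 minus oxidation state 3 gives a d⁴ configuration. Bromide is a weak-field ligand for a first-row metal, so the complex is high-spin. The t₂g³e_g¹ (high-spin) configuration has an unevenly filled e_g set; the Jahn–Teller theorem predicts a tetragonal distortion (typically axial elongation) to lift the degeneracy.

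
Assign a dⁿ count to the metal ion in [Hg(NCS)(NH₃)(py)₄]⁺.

Ligand charges: each isothiocyanate is −1; ammonia is neutral; pyridine is neutral. With an overall charge of +1 the mercury centre must be in the +2 oxidation state.
Mercury is a group-12 element; Hg(II) is therefore d¹⁰.

d¹⁰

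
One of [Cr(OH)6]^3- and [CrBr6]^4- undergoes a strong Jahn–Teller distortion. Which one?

[CrBr6]^4-

[Cr(OH)6]^3-: Each hydroxide is −1; balancing the −3 overall charge requires Cr(III). Chromium is a group-6 element; Cr(III) is therefore d³. The d³ configuration leaves the e_g set evenly filled (or empty) — no strong Jahn–Teller driving force.
[CrBr6]^4-: Summing ligand charges against the −4 overall charge gives an oxidation state of +2 for chromium. Chromium is a group-6 element; Cr(II) is therefore d⁴. Bromide is a weak-field ligand for a first-row metal, so the complex is high-spin. The t₂g³e_g¹ (high-spin) configuration has an unevenly filled e_g set; the Jahn–Teller theorem predicts a tetragonal distortion (typically axial elongation) to lift the degeneracy.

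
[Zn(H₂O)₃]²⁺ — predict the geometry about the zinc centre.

trigonal planar

Summing ligand charges against the +2 overall charge gives an oxidation state of +2 for zinc.
Group 12 minus oxidation state 2 gives a d¹⁰ configuration.
Coordination number: 3.
Three ligands around a d¹⁰ centre minimise repulsion in a trigonal-planar arrangement.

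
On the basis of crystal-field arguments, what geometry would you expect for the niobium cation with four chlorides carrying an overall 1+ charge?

tetrahedral

Each chloride is −1; balancing the +1 overall charge requires Nb(V).
Group 5 minus oxidation state 5 gives a d⁰ configuration.
Coordination number: 4.
A d⁰ ion has no crystal-field stabilisation preference between square planar and tetrahedral, so four ligands adopt the sterically favoured tetrahedral geometry.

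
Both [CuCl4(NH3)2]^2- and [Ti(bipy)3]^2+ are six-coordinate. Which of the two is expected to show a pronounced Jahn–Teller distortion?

[CuCl4(NH3)2]^2-: Ligand charges: each chloride is −1; ammonia is neutral. With an overall charge of −2 the copper centre must be in the +2 oxidation state. Copper is a group-11 element; Cu(II) is therefore d⁹. The t₂g⁶e_g³ configuration has an unevenly filled e_g set; the Jahn–Teller theorem predicts a tetragonal distortion (typically axial elongation) to lift the degeneracy.
[Ti(bipy)3]^2+: Summing ligand charges against the +2 overall charge gives an oxidation state of +2 for titanium. Ti sits in group 4, so the d-electron count is 4 − 2 = 2. The d² configuration leaves the e_g set evenly filled (or empty) — no strong Jahn–Teller driving force.

[CuCl4(NH3)2]^2-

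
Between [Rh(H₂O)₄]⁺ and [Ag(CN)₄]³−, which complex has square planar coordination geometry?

[Rh(H₂O)₄]⁺

For [Rh(H₂O)₄]⁺: Water is neutral; balancing the +1 overall charge requires Rh(I). Rhodium is a group-9 element; Rh(I) is therefore d⁸. A 4d d⁸ ion has a large crystal-field splitting; square planar leaves the high-energy d_{x²−y²} orbital empty and maximises CFSE. → square planar.
For [Ag(CN)₄]³−: Each cyanide is −1; balancing the −3 overall charge requires Ag(I). Group 11 minus oxidation state 1 gives a d¹⁰ configuration. A d¹⁰ ion has no crystal-field stabilisation preference between square planar and tetrahedral, so four ligands adopt the sterically favoured tetrahedral geometry. → tetrahedral.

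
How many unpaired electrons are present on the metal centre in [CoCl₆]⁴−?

3 unpaired electrons

Each chloride is −1; balancing the −4 overall charge requires Co(II).
Group 9 minus oxidation state 2 gives a d⁷ configuration.
The spin state decides the count: Chloride is a weak-field ligand for a first-row metal, so the complex is high-spin.
An octahedral high-spin d⁷ ion is t₂g⁵e_g², giving 3 unpaired electrons.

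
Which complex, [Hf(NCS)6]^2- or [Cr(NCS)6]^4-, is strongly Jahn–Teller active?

[Cr(NCS)6]^4-

[Hf(NCS)6]^2-: Ligand charges: each isothiocyanate is −1. With an overall charge of −2 the hafnium centre must be in the +4 oxidation state. Hf sits in group 4, so the d-electron count is 4 − 4 = 0. The d⁰ configuration leaves the e_g set evenly filled (or empty) — no strong Jahn–Teller driving force.
[Cr(NCS)6]^4-: Each isothiocyanate is −1; balancing the −4 overall charge requires Cr(II). Chromium is a group-6 element; Cr(II) is therefore d⁴. Isothiocyanate is a weak-field ligand for a first-row metal, so the complex is high-spin. The t₂g³e_g¹ (high-spin) configuration has an unevenly filled e_g set; the Jahn–Teller theorem predicts a tetragonal distortion (typically axial elongation) to lift the degeneracy.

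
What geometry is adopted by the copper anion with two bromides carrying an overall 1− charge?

linear

Each bromide is −1; balancing the −1 overall charge requires Cu(I).
Cu sits in group 11, so the d-electron count is 11 − 1 = 10.
Coordination number: 2.
A d¹⁰ ion with only two ligands adopts a linear arrangement (sp hybridisation; no CFSE preference).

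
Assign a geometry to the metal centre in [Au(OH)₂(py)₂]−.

tetrahedral

Summing ligand charges against the −1 overall charge gives an oxidation state of +1 for gold.
Group 11 minus oxidation state 1 gives a d¹⁰ configuration.
With 4 monodentate ligands the coordination number is 4.
A d¹⁰ ion has no crystal-field stabilisation preference between square planar and tetrahedral, so four ligands adopt the sterically favoured tetrahedral geometry.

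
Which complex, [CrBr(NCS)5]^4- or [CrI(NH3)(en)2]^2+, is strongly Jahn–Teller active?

[CrBr(NCS)5]^4-

[CrBr(NCS)5]^4-: Summing ligand charges against the −4 overall charge gives an oxidation state of +2 for chromium. Group 6 minus oxidation state 2 gives a d⁴ configuration. Bromide and isothiocyanate are weak-field ligands for a first-row metal, so the complex is high-spin. The t₂g³e_g¹ (high-spin) configuration has an unevenly filled e_g set; the Jahn–Teller theorem predicts a tetragonal distortion (typically axial elongation) to lift the degeneracy.
[CrI(NH3)(en)2]^2+: Ligand charges: each iodide is −1; ammonia is neutral; ethylenediamine is neutral. With an overall charge of +2 the chromium centre must be in the +3 oxidation state. Group 6 minus oxidation state 3 gives a d³ configuration. The d³ configuration leaves the e_g set evenly filled (or empty) — no strong Jahn–Teller driving force.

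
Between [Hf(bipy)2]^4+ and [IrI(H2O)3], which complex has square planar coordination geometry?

For [Hf(bipy)2]^4+: Summing ligand charges against the +4 overall charge gives an oxidation state of +4 for hafnium. Hf sits in group 4, so the d-electron count is 4 − 4 = 0. A d⁰ ion has no crystal-field stabilisation preference between square planar and tetrahedral, so four ligands adopt the sterically favoured tetrahedral geometry. → tetrahedral.
For [IrI(H2O)3]: Summing ligand charges against the 0 overall charge gives an oxidation state of +1 for iridium. Group 9 minus oxidation state 1 gives a d⁸ configuration. A 5d d⁸ ion has a large crystal-field splitting; square planar leaves the high-energy d_{x²−y²} orbital empty and maximises CFSE. → square planar.

[IrI(H2O)3]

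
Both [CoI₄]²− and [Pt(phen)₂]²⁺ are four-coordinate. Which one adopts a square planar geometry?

For [CoI₄]²−: Summing ligand charges against the −2 overall charge gives an oxidation state of +2 for cobalt. Cobalt is a group-9 element; Co(II) is therefore d⁷. For a high-spin 3d d⁷ ion with weak-field ligands the small Δₜ gives little square-planar CFSE advantage, so four ligands adopt the sterically favoured tetrahedral geometry. → tetrahedral.
For [Pt(phen)₂]²⁺: Summing ligand charges against the +2 overall charge gives an oxidation state of +2 for platinum. Group 10 minus oxidation state 2 gives a d⁸ configuration. A 5d d⁸ ion has a large crystal-field splitting; square planar leaves the high-energy d_{x²−y²} orbital empty and maximises CFSE. → square planar.

[Pt(phen)₂]²⁺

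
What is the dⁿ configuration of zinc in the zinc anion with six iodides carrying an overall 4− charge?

Summing ligand charges against the −4 overall charge gives an oxidation state of +2 for zinc.
Zn sits in group 12, so the d-electron count is 12 − 2 = 10.

d10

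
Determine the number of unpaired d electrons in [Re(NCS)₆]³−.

2 unpaired electrons

Ligand charges: each isothiocyanate is −1. With an overall charge of −3 the rhenium centre must be in the +3 oxidation state.
Re sits in group 7, so the d-electron count is 7 − 3 = 4.
The spin state decides the count: a 5d ion has a large Δₒ and is invariably low-spin.
An octahedral low-spin d⁴ ion is t₂g⁴e_g⁰, giving 2 unpaired electrons.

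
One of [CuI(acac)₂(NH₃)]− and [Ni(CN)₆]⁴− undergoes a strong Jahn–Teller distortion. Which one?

[CuI(acac)₂(NH₃)]−: Summing ligand charges against the −1 overall charge gives an oxidation state of +2 for copper. Group 11 minus oxidation state 2 gives a d⁹ configuration. The t₂g⁶e_g³ configuration has an unevenly filled e_g set; the Jahn–Teller theorem predicts a tetragonal distortion (typically axial elongation) to lift the degeneracy.
[Ni(CN)₆]⁴−: Each cyanide is −1; balancing the −4 overall charge requires Ni(II). Group 10 minus oxidation state 2 gives a d⁸ configuration. The d⁸ configuration leaves the e_g set evenly filled (or empty) — no strong Jahn–Teller driving force.

[CuI(acac)₂(NH₃)]−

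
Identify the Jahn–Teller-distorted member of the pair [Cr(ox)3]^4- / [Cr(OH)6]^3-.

[Cr(ox)3]^4-: Summing ligand charges against the −4 overall charge gives an oxidation state of +2 for chromium. Cr sits in group 6, so the d-electron count is 6 − 2 = 4. Oxalate is a weak-field ligand for a first-row metal, so the complex is high-spin. The t₂g³e_g¹ (high-spin) configuration has an unevenly filled e_g set; the Jahn–Teller theorem predicts a tetragonal distortion (typically axial elongation) to lift the degeneracy.
[Cr(OH)6]^3-: Ligand charges: each hydroxide is −1. With an overall charge of −3 the chromium centre must be in the +3 oxidation state. Cr sits in group 6, so the d-electron count is 6 − 3 = 3. The d³ configuration leaves the e_g set evenly filled (or empty) — no strong Jahn–Teller driving force.

[Cr(ox)3]^4-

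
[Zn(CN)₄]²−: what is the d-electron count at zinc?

d¹⁰

Each cyanide is −1; balancing the −2 overall charge requires Zn(II).
Zinc is a group-12 element; Zn(II) is therefore d¹⁰.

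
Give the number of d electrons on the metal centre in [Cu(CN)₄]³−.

d10

Summing ligand charges against the −3 overall charge gives an oxidation state of +1 for copper.
Copper is a group-11 element; Cu(I) is therefore d¹⁰.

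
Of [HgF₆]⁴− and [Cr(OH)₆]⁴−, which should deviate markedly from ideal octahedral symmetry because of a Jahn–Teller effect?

[Cr(OH)₆]⁴−

[HgF₆]⁴−: Ligand charges: each fluoride is −1. With an overall charge of −4 the mercury centre must be in the +2 oxidation state. Mercury is a group-12 element; Hg(II) is therefore d¹⁰. The d¹⁰ configuration leaves the e_g set evenly filled (or empty) — no strong Jahn–Teller driving force.
[Cr(OH)₆]⁴−: Ligand charges: each hydroxide is −1. With an overall charge of −4 the chromium centre must be in the +2 oxidation state. Group 6 minus oxidation state 2 gives a d⁴ configuration. Hydroxide is a weak-field ligand for a first-row metal, so the complex is high-spin. The t₂g³e_g¹ (high-spin) configuration has an unevenly filled e_g set; the Jahn–Teller theorem predicts a tetragonal distortion (typically axial elongation) to lift the degeneracy.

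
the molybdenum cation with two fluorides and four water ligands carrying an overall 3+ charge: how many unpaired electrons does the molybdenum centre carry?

Summing ligand charges against the +3 overall charge gives an oxidation state of +5 for molybdenum.
Group 6 minus oxidation state 5 gives a d¹ configuration.
In an octahedral field the d¹ configuration is t₂g¹e_g⁰ (only one arrangement possible), giving 1 unpaired electron.

1 unpaired electron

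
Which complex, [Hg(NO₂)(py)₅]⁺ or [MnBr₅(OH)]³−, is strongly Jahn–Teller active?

[MnBr₅(OH)]³−

[Hg(NO₂)(py)₅]⁺: Summing ligand charges against the +1 overall charge gives an oxidation state of +2 for mercury. Group 12 minus oxidation state 2 gives a d¹⁰ configuration. The d¹⁰ configuration leaves the e_g set evenly filled (or empty) — no strong Jahn–Teller driving force.
[MnBr₅(OH)]³−: Each bromide is −1; each hydroxide is −1; balancing the −3 overall charge requires Mn(III). Manganese is a group-7 element; Mn(III) is therefore d⁴. Bromide and hydroxide are weak-field ligands for a first-row metal, so the complex is high-spin. The t₂g³e_g¹ (high-spin) configuration has an unevenly filled e_g set; the Jahn–Teller theorem predicts a tetragonal distortion (typically axial elongation) to lift the degeneracy.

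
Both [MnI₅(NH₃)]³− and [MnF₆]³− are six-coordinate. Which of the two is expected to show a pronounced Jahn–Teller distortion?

[MnI₅(NH₃)]³−: Ligand charges: each iodide is −1; ammonia is neutral. With an overall charge of −3 the manganese centre must be in the +2 oxidation state. Mn sits in group 7, so the d-electron count is 7 − 2 = 5. Iodide is a weak-field ligand for a first-row metal, so the complex is high-spin. The d⁵ configuration leaves the e_g set evenly filled (or empty) — no strong Jahn–Teller driving force.
[MnF₆]³−: Ligand charges: each fluoride is −1. With an overall charge of −3 the manganese centre must be in the +3 oxidation state. Manganese is a group-7 element; Mn(III) is therefore d⁴. Fluoride is a weak-field ligand for a first-row metal, so the complex is high-spin. The t₂g³e_g¹ (high-spin) configuration has an unevenly filled e_g set; the Jahn–Teller theorem predicts a tetragonal distortion (typically axial elongation) to lift the degeneracy.

[MnF₆]³−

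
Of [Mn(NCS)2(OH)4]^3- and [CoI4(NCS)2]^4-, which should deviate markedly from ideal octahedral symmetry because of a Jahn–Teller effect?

[Mn(NCS)2(OH)4]^3-

[Mn(NCS)2(OH)4]^3-: Summing ligand charges against the −3 overall charge gives an oxidation state of +3 for manganese. Mn sits in group 7, so the d-electron count is 7 − 3 = 4. Hydroxide and isothiocyanate are weak-field ligands for a first-row metal, so the complex is high-spin. The t₂g³e_g¹ (high-spin) configuration has an unevenly filled e_g set; the Jahn–Teller theorem predicts a tetragonal distortion (typically axial elongation) to lift the degeneracy.
[CoI4(NCS)2]^4-: Each iodide is −1; each isothiocyanate is −1; balancing the −4 overall charge requires Co(II). Group 9 minus oxidation state 2 gives a d⁷ configuration. Iodide and isothiocyanate are weak-field ligands for a first-row metal, so the complex is high-spin. The d⁷ configuration leaves the e_g set evenly filled (or empty) — no strong Jahn–Teller driving force.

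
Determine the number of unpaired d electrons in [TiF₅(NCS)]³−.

1 unpaired electron

Each fluoride is −1; each isothiocyanate is −1; balancing the −3 overall charge requires Ti(III).
Ti sits in group 4, so the d-electron count is 4 − 3 = 1.
In an octahedral field the d¹ configuration is t₂g¹e_g⁰ (only one arrangement possible), giving 1 unpaired electron.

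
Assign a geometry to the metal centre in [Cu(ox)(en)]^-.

tetrahedral

Summing ligand charges against the −1 overall charge gives an oxidation state of +1 for copper.
Group 11 minus oxidation state 1 gives a d¹⁰ configuration.
Counting donor atoms: 1×oxalate (bidentate) → 2 donors; 1×ethylenediamine (bidentate) → 2 donors. Coordination number = 4.
A d¹⁰ ion has no crystal-field stabilisation preference between square planar and tetrahedral, so four ligands adopt the sterically favoured tetrahedral geometry.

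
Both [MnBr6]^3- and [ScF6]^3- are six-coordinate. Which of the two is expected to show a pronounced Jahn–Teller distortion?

[MnBr6]^3-

[MnBr6]^3-: Summing ligand charges against the −3 overall charge gives an oxidation state of +3 for manganese. Mn sits in group 7, so the d-electron count is 7 − 3 = 4. Bromide is a weak-field ligand for a first-row metal, so the complex is high-spin. The t₂g³e_g¹ (high-spin) configuration has an unevenly filled e_g set; the Jahn–Teller theorem predicts a tetragonal distortion (typically axial elongation) to lift the degeneracy.
[ScF6]^3-: Summing ligand charges against the −3 overall charge gives an oxidation state of +3 for scandium. Group 3 minus oxidation state 3 gives a d⁰ configuration. The d⁰ configuration leaves the e_g set evenly filled (or empty) — no strong Jahn–Teller driving force.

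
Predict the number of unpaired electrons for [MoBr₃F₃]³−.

3 unpaired electrons

Each bromide is −1; each fluoride is −1; balancing the −3 overall charge requires Mo(III).
Mo sits in group 6, so the d-electron count is 6 − 3 = 3.
In an octahedral field the d³ configuration is t₂g³e_g⁰ (only one arrangement possible), giving 3 unpaired electrons.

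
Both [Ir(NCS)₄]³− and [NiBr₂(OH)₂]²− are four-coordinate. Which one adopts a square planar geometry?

[Ir(NCS)₄]³−

For [Ir(NCS)₄]³−: Ligand charges: each isothiocyanate is −1. With an overall charge of −3 the iridium centre must be in the +1 oxidation state. Iridium is a group-9 element; Ir(I) is therefore d⁸. A 5d d⁸ ion has a large crystal-field splitting; square planar leaves the high-energy d_{x²−y²} orbital empty and maximises CFSE. → square planar.
For [NiBr₂(OH)₂]²−: Each bromide is −1; each hydroxide is −1; balancing the −2 overall charge requires Ni(II). Group 10 minus oxidation state 2 gives a d⁸ configuration. Bromide and hydroxide are weak-field ligands. With weak-field ligands the CFSE gain from square planar is small, so a 3d d⁸ ion takes the sterically preferred tetrahedral geometry. → tetrahedral.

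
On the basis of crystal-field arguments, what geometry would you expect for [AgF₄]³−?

Summing ligand charges against the −3 overall charge gives an oxidation state of +1 for silver.
Group 11 minus oxidation state 1 gives a d¹⁰ configuration.
With 4 monodentate ligands the coordination number is 4.
A d¹⁰ ion has no crystal-field stabilisation preference between square planar and tetrahedral, so four ligands adopt the sterically favoured tetrahedral geometry.

tetrahedral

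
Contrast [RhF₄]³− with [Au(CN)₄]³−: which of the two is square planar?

[RhF₄]³−

For [RhF₄]³−: Summing ligand charges against the −3 overall charge gives an oxidation state of +1 for rhodium. Rh sits in group 9, so the d-electron count is 9 − 1 = 8. A 4d d⁸ ion has a large crystal-field splitting; square planar leaves the high-energy d_{x²−y²} orbital empty and maximises CFSE. → square planar.
For [Au(CN)₄]³−: Ligand charges: each cyanide is −1. With an overall charge of −3 the gold centre must be in the +1 oxidation state. Gold is a group-11 element; Au(I) is therefore d¹⁰. A d¹⁰ ion has no crystal-field stabilisation preference between square planar and tetrahedral, so four ligands adopt the sterically favoured tetrahedral geometry. → tetrahedral.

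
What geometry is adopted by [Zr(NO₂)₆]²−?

Summing ligand charges against the −2 overall charge gives an oxidation state of +4 for zirconium.
Zirconium is a group-4 element; Zr(IV) is therefore d⁰.
With 6 monodentate ligands the coordination number is 6.
Six donors around a single metal centre give an octahedral coordination sphere.

octahedral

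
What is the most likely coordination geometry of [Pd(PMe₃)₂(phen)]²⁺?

square planar

Ligand charges: trimethylphosphine is neutral; 1,10-phenanthroline is neutral. With an overall charge of +2 the palladium centre must be in the +2 oxidation state.
Palladium is a group-10 element; Pd(II) is therefore d⁸.
Counting donor atoms: 2×trimethylphosphine (monodentate) → 2 donors; 1×1,10-phenanthroline (bidentate) → 2 donors. Coordination number = 4.
A 4d d⁸ ion has a large crystal-field splitting; square planar leaves the high-energy d_{x²−y²} orbital empty and maximises CFSE.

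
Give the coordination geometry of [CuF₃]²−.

trigonal planar

Summing ligand charges against the −2 overall charge gives an oxidation state of +1 for copper.
Copper is a group-11 element; Cu(I) is therefore d¹⁰.
Coordination number: 3.
Three ligands around a d¹⁰ centre minimise repulsion in a trigonal-planar arrangement.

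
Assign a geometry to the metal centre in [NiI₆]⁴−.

octahedral

Summing ligand charges against the −4 overall charge gives an oxidation state of +2 for nickel.
Nickel is a group-10 element; Ni(II) is therefore d⁸.
With 6 monodentate ligands the coordination number is 6.
Six donors around a single metal centre give an octahedral coordination sphere.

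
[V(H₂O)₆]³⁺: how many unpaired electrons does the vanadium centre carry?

Ligand charges: water is neutral. With an overall charge of +3 the vanadium centre must be in the +3 oxidation state.
V sits in group 5, so the d-electron count is 5 − 3 = 2.
In an octahedral field the d² configuration is t₂g²e_g⁰ (only one arrangement possible), giving 2 unpaired electrons.

2 unpaired electrons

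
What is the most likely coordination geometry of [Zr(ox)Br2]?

Summing ligand charges against the 0 overall charge gives an oxidation state of +4 for zirconium.
Zr sits in group 4, so the d-electron count is 4 − 4 = 0.
Counting donor atoms: 1×oxalate (bidentate) → 2 donors; 2×bromide (monodentate) → 2 donors. Coordination number = 4.
A d⁰ ion has no crystal-field stabilisation preference between square planar and tetrahedral, so four ligands adopt the sterically favoured tetrahedral geometry.

tetrahedral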